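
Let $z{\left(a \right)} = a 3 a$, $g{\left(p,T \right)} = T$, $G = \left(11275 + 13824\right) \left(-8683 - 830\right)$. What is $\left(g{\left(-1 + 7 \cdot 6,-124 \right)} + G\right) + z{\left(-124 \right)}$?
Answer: $-238720783$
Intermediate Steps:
$G = -238766787$ ($G = 25099 \left(-9513\right) = -238766787$)
$z{\left(a \right)} = 3 a^{2}$ ($z{\left(a \right)} = 3 a a = 3 a^{2}$)
$\left(g{\left(-1 + 7 \cdot 6,-124 \right)} + G\right) + z{\left(-124 \right)} = \left(-124 - 238766787\right) + 3 \left(-124\right)^{2} = -238766911 + 3 \cdot 15376 = -238766911 + 46128 = -238720783$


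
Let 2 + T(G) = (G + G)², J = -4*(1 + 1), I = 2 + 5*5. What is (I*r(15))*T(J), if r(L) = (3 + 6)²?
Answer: 555498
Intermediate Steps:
I = 27 (I = 2 + 25 = 27)
J = -8 (J = -4*2 = -8)
T(G) = -2 + 4*G² (T(G) = -2 + (G + G)² = -2 + (2*G)² = -2 + 4*G²)
r(L) = 81 (r(L) = 9² = 81)
(I*r(15))*T(J) = (27*81)*(-2 + 4*(-8)²) = 2187*(-2 + 4*64) = 2187*(-2 + 256) = 2187*254 = 555498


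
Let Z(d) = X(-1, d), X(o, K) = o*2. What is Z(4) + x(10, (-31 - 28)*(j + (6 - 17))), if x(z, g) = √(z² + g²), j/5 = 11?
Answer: -2 + 2*√1684829 ≈ 2594.0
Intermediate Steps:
X(o, K) = 2*o
j = 55 (j = 5*11 = 55)
Z(d) = -2 (Z(d) = 2*(-1) = -2)
x(z, g) = √(g² + z²)
Z(4) + x(10, (-31 - 28)*(j + (6 - 17))) = -2 + √(((-31 - 28)*(55 + (6 - 17)))² + 10²) = -2 + √((-59*(55 - 11))² + 100) = -2 + √((-59*44)² + 100) = -2 + √((-2596)² + 100) = -2 + √(6739216 + 100) = -2 + √6739316 = -2 + 2*√1684829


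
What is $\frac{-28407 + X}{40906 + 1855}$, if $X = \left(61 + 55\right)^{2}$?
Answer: $- \frac{14951}{42761} \approx -0.34964$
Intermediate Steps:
$X = 13456$ ($X = 116^{2} = 13456$)
$\frac{-28407 + X}{40906 + 1855} = \frac{-28407 + 13456}{40906 + 1855} = - \frac{14951}{42761}$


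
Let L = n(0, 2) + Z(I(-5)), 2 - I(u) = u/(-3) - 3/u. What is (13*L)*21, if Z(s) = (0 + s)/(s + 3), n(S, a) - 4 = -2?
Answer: 21294/41 ≈ 519.37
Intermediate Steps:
I(u) = 2 + 3/u + u/3 (I(u) = 2 - (u/(-3) - 3/u) = 2 - (u*(-⅓) - 3/u) = 2 - (-u/3 - 3/u) = 2 - (-3/u - u/3) = 2 + (3/u + u/3) = 2 + 3/u + u/3)
n(S, a) = 2 (n(S, a) = 4 - 2 = 2)
Z(s) = s/(3 + s)
L = 78/41 (L = 2 + (2 + 3/(-5) + (⅓)*(-5))/(3 + (2 + 3/(-5) + (⅓)*(-5))) = 2 + (2 + 3*(-⅕) - 5/3)/(3 + (2 + 3*(-⅕) - 5/3)) = 2 + (2 - ⅗ - 5/3)/(3 + (2 - ⅗ - 5/3)) = 2 - 4/(15*(3 - 4/15)) = 2 - 4/(15*41/15) = 2 - 4/15*15/41 = 2 - 4/41 = 78/41 ≈ 1.9024)
(13*L)*21 = (13*(78/41))*21 = (1014/41)*21 = 21294/41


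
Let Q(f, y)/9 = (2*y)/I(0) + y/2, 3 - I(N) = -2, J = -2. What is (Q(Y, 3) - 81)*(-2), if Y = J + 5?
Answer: 567/5 ≈ 113.40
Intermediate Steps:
Y = 3 (Y = -2 + 5 = 3)
I(N) = 5 (I(N) = 3 - 1*(-2) = 3 + 2 = 5)
Q(f, y) = 81*y/10 (Q(f, y) = 9*((2*y)/5 + y/2) = 9*((2*y)*(⅕) + y*(½)) = 9*(2*y/5 + y/2) = 9*(9*y/10) = 81*y/10)
(Q(Y, 3) - 81)*(-2) = ((81/10)*3 - 81)*(-2) = (243/10 - 81)*(-2) = -567/10*(-2) = 567/5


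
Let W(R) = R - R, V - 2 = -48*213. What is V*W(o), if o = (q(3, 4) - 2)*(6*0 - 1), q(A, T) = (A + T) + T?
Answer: 0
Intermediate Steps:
q(A, T) = A + 2*T
V = -10222 (V = 2 - 48*213 = 2 - 10224 = -10222)
o = -9 (o = ((3 + 2*4) - 2)*(6*0 - 1) = ((3 + 8) - 2)*(0 - 1) = (11 - 2)*(-1) = 9*(-1) = -9)
W(R) = 0
V*W(o) = -10222*0 = 0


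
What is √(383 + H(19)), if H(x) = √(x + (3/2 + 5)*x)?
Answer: √(1532 + 2*√570)/2 ≈ 19.873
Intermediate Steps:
H(x) = √30*√x/2 (H(x) = √(x + (3*(½) + 5)*x) = √(x + (3/2 + 5)*x) = √(x + 13*x/2) = √(15*x/2) = √30*√x/2)
√(383 + H(19)) = √(383 + √30*√19/2) = √(383 + √570/2)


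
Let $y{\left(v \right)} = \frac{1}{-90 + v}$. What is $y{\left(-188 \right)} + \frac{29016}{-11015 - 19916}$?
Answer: $- \frac{8097379}{8598818} \approx -0.94168$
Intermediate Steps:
$y{\left(-188 \right)} + \frac{29016}{-11015 - 19916} = \frac{1}{-90 - 188} + \frac{29016}{-11015 - 19916} = \frac{1}{-278} + \frac{29016}{-11015 - 19916} = - \frac{1}{278} + \frac{29016}{-30931} = - \frac{1}{278} + 29016 \left(- \frac{1}{30931}\right) = - \frac{1}{278} - \frac{29016}{30931} = - \frac{8097379}{8598818}$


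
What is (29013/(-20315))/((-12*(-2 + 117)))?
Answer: 9671/9344900 ≈ 0.0010349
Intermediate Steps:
(29013/(-20315))/((-12*(-2 + 117))) = (29013*(-1/20315))/((-12*115)) = -29013/20315/(-1380) = -29013/20315*(-1/1380) = 9671/9344900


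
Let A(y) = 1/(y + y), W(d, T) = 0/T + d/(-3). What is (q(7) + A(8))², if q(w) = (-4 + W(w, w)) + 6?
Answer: 169/2304 ≈ 0.073351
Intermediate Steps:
W(d, T) = -d/3 (W(d, T) = 0 + d*(-⅓) = 0 - d/3 = -d/3)
A(y) = 1/(2*y)
q(w) = 2 - w/3 (q(w) = (-4 - w/3) + 6 = 2 - w/3)
(q(7) + A(8))² = ((2 - ⅓*7) + (½)/8)² = ((2 - 7/3) + (½)*(⅛))² = (-⅓ + 1/16)² = (-13/48)² = 169/2304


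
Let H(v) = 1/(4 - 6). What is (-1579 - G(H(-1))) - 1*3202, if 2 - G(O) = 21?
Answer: -4762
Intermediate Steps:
H(v) = -1/2 (H(v) = 1/(-2) = -1/2)
G(O) = -19 (G(O) = 2 - 1*21 = 2 - 21 = -19)
(-1579 - G(H(-1))) - 1*3202 = (-1579 - 1*(-19)) - 1*3202 = (-1579 + 19) - 3202 = -1560 - 3202 = -4762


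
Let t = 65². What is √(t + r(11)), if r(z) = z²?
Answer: √4346 ≈ 65.924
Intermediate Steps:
t = 4225
√(t + r(11)) = √(4225 + 11²) = √(4225 + 121) = √4346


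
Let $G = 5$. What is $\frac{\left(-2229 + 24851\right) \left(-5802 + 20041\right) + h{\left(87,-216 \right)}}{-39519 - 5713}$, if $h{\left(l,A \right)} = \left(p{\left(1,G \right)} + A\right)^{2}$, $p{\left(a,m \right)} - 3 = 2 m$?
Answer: $- \frac{29286897}{4112} \approx -7122.3$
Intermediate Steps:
$p{\left(a,m \right)} = 3 + 2 m$
$h{\left(l,A \right)} = \left(13 + A\right)^{2}$ ($h{\left(l,A \right)} = \left(\left(3 + 2 \cdot 5\right) + A\right)^{2} = \left(\left(3 + 10\right) + A\right)^{2} = \left(13 + A\right)^{2}$)
$\frac{\left(-2229 + 24851\right) \left(-5802 + 20041\right) + h{\left(87,-216 \right)}}{-39519 - 5713} = \frac{\left(-2229 + 24851\right) \left(-5802 + 20041\right) + \left(13 - 216\right)^{2}}{-39519 - 5713} = \frac{22622 \cdot 14239 + \left(-203\right)^{2}}{-45232} = \left(322114658 + 41209\right) \left(- \frac{1}{45232}\right) = 322155867 \left(- \frac{1}{45232}\right) = - \frac{29286897}{4112}$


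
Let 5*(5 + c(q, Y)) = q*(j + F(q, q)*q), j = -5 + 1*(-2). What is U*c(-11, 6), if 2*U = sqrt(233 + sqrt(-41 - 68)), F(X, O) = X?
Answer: -1279*sqrt(233 + I*sqrt(109))/10 ≈ -1952.8 - 43.729*I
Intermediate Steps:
j = -7 (j = -5 - 2 = -7)
c(q, Y) = -5 + q*(-7 + q**2)/5 (c(q, Y) = -5 + (q*(-7 + q*q))/5 = -5 + (q*(-7 + q**2))/5 = -5 + q*(-7 + q**2)/5)
U = sqrt(233 + I*sqrt(109))/2 (U = sqrt(233 + sqrt(-41 - 68))/2 = sqrt(233 + sqrt(-109))/2 = sqrt(233 + I*sqrt(109))/2 ≈ 7.6341 + 0.17095*I)
U*c(-11, 6) = (sqrt(233 + I*sqrt(109))/2)*(-5 - 7/5*(-11) + (1/5)*(-11)**3) = (sqrt(233 + I*sqrt(109))/2)*(-5 + 77/5 + (1/5)*(-1331)) = (sqrt(233 + I*sqrt(109))/2)*(-5 + 77/5 - 1331/5) = (sqrt(233 + I*sqrt(109))/2)*(-1279/5) = -1279*sqrt(233 + I*sqrt(109))/10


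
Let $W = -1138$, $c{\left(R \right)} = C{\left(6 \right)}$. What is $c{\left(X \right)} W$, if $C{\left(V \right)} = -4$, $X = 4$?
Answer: $4552$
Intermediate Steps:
$c{\left(R \right)} = -4$
$c{\left(X \right)} W = \left(-4\right) \left(-1138\right) = 4552$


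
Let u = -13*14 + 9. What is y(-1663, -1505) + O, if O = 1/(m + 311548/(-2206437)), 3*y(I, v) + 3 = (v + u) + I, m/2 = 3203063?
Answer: -47266480671723505/42404139364542 ≈ -1114.7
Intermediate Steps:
m = 6406126 (m = 2*3203063 = 6406126)
u = -173 (u = -182 + 9 = -173)
y(I, v) = -176/3 + I/3 + v/3 (y(I, v) = -1 + ((v - 173) + I)/3 = -1 + ((-173 + v) + I)/3 = -1 + (-173 + I + v)/3 = -1 + (-173/3 + I/3 + v/3) = -176/3 + I/3 + v/3)
O = 2206437/14134713121514 (O = 1/(6406126 + 311548/(-2206437)) = 1/(6406126 + 311548*(-1/2206437)) = 1/(6406126 - 311548/2206437) = 1/(14134713121514/2206437) = 2206437/14134713121514 ≈ 1.5610e-7)
y(-1663, -1505) + O = (-176/3 + (⅓)*(-1663) + (⅓)*(-1505)) + 2206437/14134713121514 = (-176/3 - 1663/3 - 1505/3) + 2206437/14134713121514 = -3344/3 + 2206437/14134713121514 = -47266480671723505/42404139364542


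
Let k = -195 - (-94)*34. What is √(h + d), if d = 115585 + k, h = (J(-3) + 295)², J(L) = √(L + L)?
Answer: √(205605 + 590*I*√6) ≈ 453.44 + 1.594*I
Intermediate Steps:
k = 3001 (k = -195 - 47*(-68) = -195 + 3196 = 3001)
J(L) = √2*√L (J(L) = √(2*L) = √2*√L)
h = (295 + I*√6)² (h = (√2*√(-3) + 295)² = (√2*(I*√3) + 295)² = (I*√6 + 295)² = (295 + I*√6)² ≈ 87019.0 + 1445.0*I)
d = 118586 (d = 115585 + 3001 = 118586)
√(h + d) = √((295 + I*√6)² + 118586) = √(118586 + (295 + I*√6)²)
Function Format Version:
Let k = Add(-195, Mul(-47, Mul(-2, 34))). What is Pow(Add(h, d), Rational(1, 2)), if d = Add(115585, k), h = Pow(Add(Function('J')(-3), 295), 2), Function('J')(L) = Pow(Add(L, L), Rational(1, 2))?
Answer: Pow(Add(205605, Mul(590, I, Pow(6, Rational(1, 2)))), Rational(1, 2)) ≈ Add(453.44, Mul(1.594, I))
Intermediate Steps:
k = 3001 (k = Add(-195, Mul(-47, -68)) = Add(-195, 3196) = 3001)
Function('J')(L) = Mul(Pow(2, Rational(1, 2)), Pow(L, Rational(1, 2))) (Function('J')(L) = Pow(Mul(2, L), Rational(1, 2)) = Mul(Pow(2, Rational(1, 2)), Pow(L, Rational(1, 2))))
h = Pow(Add(295, Mul(I, Pow(6, Rational(1, 2)))), 2) (h = Pow(Add(Mul(Pow(2, Rational(1, 2)), Pow(-3, Rational(1, 2))), 295), 2) = Pow(Add(Mul(Pow(2, Rational(1, 2)), Mul(I, Pow(3, Rational(1, 2)))), 295), 2) = Pow(Add(Mul(I, Pow(6, Rational(1, 2))), 295), 2) = Pow(Add(295, Mul(I, Pow(6, Rational(1, 2)))), 2) ≈ Add(87019., Mul(1445., I)))
d = 118586 (d = Add(115585, 3001) = 118586)
Pow(Add(h, d), Rational(1, 2)) = Pow(Add(Pow(Add(295, Mul(I, Pow(6, Rational(1, 2)))), 2), 118586), Rational(1, 2)) = Pow(Add(118586, Pow(Add(295, Mul(I, Pow(6, Rational(1, 2)))), 2)), Rational(1, 2))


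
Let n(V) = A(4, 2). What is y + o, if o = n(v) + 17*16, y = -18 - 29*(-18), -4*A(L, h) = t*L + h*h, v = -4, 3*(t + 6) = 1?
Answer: 2342/3 ≈ 780.67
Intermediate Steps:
t = -17/3 (t = -6 + (⅓)*1 = -6 + ⅓ = -17/3 ≈ -5.6667)
A(L, h) = -h²/4 + 17*L/12 (A(L, h) = -(-17*L/3 + h*h)/4 = -(-17*L/3 + h²)/4 = -(h² - 17*L/3)/4 = -h²/4 + 17*L/12)
n(V) = 14/3 (n(V) = -¼*2² + (17/12)*4 = -¼*4 + 17/3 = -1 + 17/3 = 14/3)
y = 504 (y = -18 + 522 = 504)
o = 830/3 (o = 14/3 + 17*16 = 14/3 + 272 = 830/3 ≈ 276.67)
y + o = 504 + 830/3 = 2342/3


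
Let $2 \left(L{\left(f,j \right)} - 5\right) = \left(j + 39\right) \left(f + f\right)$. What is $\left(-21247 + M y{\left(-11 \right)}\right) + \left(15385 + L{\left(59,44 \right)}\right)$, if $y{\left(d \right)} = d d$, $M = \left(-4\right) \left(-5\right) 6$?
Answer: $13560$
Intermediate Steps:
$M = 120$ ($M = 20 \cdot 6 = 120$)
$L{\left(f,j \right)} = 5 + f \left(39 + j\right)$ ($L{\left(f,j \right)} = 5 + \frac{\left(j + 39\right) \left(f + f\right)}{2} = 5 + \frac{\left(39 + j\right) 2 f}{2} = 5 + \frac{2 f \left(39 + j\right)}{2} = 5 + f \left(39 + j\right)$)
$y{\left(d \right)} = d^{2}$
$\left(-21247 + M y{\left(-11 \right)}\right) + \left(15385 + L{\left(59,44 \right)}\right) = \left(-21247 + 120 \left(-11\right)^{2}\right) + \left(15385 + \left(5 + 39 \cdot 59 + 59 \cdot 44\right)\right) = \left(-21247 + 120 \cdot 121\right) + \left(15385 + \left(5 + 2301 + 2596\right)\right) = \left(-21247 + 14520\right) + \left(15385 + 4902\right) = -6727 + 20287 = 13560$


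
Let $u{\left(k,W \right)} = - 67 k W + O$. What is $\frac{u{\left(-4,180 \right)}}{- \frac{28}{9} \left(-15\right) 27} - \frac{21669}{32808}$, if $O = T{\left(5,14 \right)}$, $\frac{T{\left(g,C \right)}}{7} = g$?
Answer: $\frac{25941721}{688968} \approx 37.653$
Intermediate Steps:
$T{\left(g,C \right)} = 7 g$
$O = 35$ ($O = 7 \cdot 5 = 35$)
$u{\left(k,W \right)} = 35 - 67 W k$ ($u{\left(k,W \right)} = - 67 k W + 35 = - 67 W k + 35 = 35 - 67 W k$)
$\frac{u{\left(-4,180 \right)}}{- \frac{28}{9} \left(-15\right) 27} - \frac{21669}{32808} = \frac{35 - 12060 \left(-4\right)}{- \frac{28}{9} \left(-15\right) 27} - \frac{21669}{32808} = \frac{35 + 48240}{\left(-28\right) \frac{1}{9} \left(-15\right) 27} - \frac{7223}{10936} = \frac{48275}{\left(- \frac{28}{9}\right) \left(-15\right) 27} - \frac{7223}{10936} = \frac{48275}{\frac{140}{3} \cdot 27} - \frac{7223}{10936} = \frac{48275}{1260} - \frac{7223}{10936} = 48275 \cdot \frac{1}{1260} - \frac{7223}{10936} = \frac{9655}{252} - \frac{7223}{10936} = \frac{25941721}{688968}$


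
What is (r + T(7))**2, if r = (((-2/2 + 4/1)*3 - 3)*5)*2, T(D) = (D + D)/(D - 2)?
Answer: 98596/25 ≈ 3943.8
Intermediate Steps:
T(D) = 2*D/(-2 + D) (T(D) = (2*D)/(-2 + D) = 2*D/(-2 + D))
r = 60 (r = (((-2*1/2 + 4*1)*3 - 3)*5)*2 = (((-1 + 4)*3 - 3)*5)*2 = ((3*3 - 3)*5)*2 = ((9 - 3)*5)*2 = (6*5)*2 = 30*2 = 60)
(r + T(7))**2 = (60 + 2*7/(-2 + 7))**2 = (60 + 2*7/5)**2 = (60 + 2*7*(1/5))**2 = (60 + 14/5)**2 = (314/5)**2 = 98596/25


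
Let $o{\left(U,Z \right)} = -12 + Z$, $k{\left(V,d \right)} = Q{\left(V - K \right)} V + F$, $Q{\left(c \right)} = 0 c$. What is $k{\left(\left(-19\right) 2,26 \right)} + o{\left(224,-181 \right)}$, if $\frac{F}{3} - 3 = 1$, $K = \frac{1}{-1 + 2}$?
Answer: $-181$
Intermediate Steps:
$K = 1$ ($K = 1^{-1} = 1$)
$F = 12$ ($F = 9 + 3 \cdot 1 = 9 + 3 = 12$)
$Q{\left(c \right)} = 0$
$k{\left(V,d \right)} = 12$ ($k{\left(V,d \right)} = 0 V + 12 = 0 + 12 = 12$)
$k{\left(\left(-19\right) 2,26 \right)} + o{\left(224,-181 \right)} = 12 - 193 = -181$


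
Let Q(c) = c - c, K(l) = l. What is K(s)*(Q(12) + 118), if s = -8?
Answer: -944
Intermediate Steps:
Q(c) = 0
K(s)*(Q(12) + 118) = -8*(0 + 118) = -8*118 = -944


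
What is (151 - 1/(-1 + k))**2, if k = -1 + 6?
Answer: 363609/16 ≈ 22726.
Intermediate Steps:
k = 5
(151 - 1/(-1 + k))**2 = (151 - 1/(-1 + 5))**2 = (151 - 1/4)**2 = (603/4)**2 = 363609/16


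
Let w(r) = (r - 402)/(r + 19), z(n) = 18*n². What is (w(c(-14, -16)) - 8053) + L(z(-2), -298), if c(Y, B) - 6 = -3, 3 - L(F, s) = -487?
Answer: -166785/22 ≈ -7581.1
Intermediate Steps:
L(F, s) = 490 (L(F, s) = 3 - 1*(-487) = 3 + 487 = 490)
c(Y, B) = 3 (c(Y, B) = 6 - 3 = 3)
w(r) = (-402 + r)/(19 + r)
(w(c(-14, -16)) - 8053) + L(z(-2), -298) = ((-402 + 3)/(19 + 3) - 8053) + 490 = (-399/22 - 8053) + 490 = -177565/22 + 490 = -166785/22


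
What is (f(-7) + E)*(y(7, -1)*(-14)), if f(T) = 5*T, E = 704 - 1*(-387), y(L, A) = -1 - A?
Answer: 0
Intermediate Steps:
E = 1091 (E = 704 + 387 = 1091)
(f(-7) + E)*(y(7, -1)*(-14)) = (5*(-7) + 1091)*((-1 - 1*(-1))*(-14)) = (-35 + 1091)*((-1 + 1)*(-14)) = 1056*(0*(-14)) = 1056*0 = 0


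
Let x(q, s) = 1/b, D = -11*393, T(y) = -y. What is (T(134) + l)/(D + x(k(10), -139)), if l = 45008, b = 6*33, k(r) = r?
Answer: -8885052/855953 ≈ -10.380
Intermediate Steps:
D = -4323
b = 198
x(q, s) = 1/198
(T(134) + l)/(D + x(k(10), -139)) = (-1*134 + 45008)/(-4323 + 1/198) = (-134 + 45008)/(-855953/198) = 44874*(-198/855953) = -8885052/855953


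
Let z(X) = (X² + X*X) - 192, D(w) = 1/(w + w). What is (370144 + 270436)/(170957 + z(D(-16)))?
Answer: 327976960/87431681 ≈ 3.7512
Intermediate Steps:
D(w) = 1/(2*w)
z(X) = -192 + 2*X² (z(X) = (X² + X²) - 192 = 2*X² - 192 = -192 + 2*X²)
(370144 + 270436)/(170957 + z(D(-16))) = (370144 + 270436)/(170957 + (-192 + 2*((½)/(-16))²)) = 640580/(170957 + (-192 + 2*((½)*(-1/16))²)) = 640580/(170957 + (-192 + 2*(-1/32)²)) = 640580/(170957 + (-192 + 2*(1/1024))) = 640580/(170957 + (-192 + 1/512)) = 640580/(170957 - 98303/512) = 640580/(87431681/512) = 640580*(512/87431681) = 327976960/87431681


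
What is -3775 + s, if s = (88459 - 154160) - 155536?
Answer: -225012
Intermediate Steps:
s = -221237 (s = -65701 - 155536 = -221237)
-3775 + s = -3775 - 221237 = -225012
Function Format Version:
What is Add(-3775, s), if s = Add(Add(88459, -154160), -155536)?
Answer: -225012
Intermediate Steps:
s = -221237 (s = Add(-65701, -155536) = -221237)
Add(-3775, s) = Add(-3775, -221237) = -225012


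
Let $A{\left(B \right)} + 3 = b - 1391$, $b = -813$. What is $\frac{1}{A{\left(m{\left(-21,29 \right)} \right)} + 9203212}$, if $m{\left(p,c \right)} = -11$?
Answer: $\frac{1}{9201005} \approx 1.0868 \cdot 10^{-7}$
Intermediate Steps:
$A{\left(B \right)} = -2207$ ($A{\left(B \right)} = -3 - 2204 = -2207$)
$\frac{1}{A{\left(m{\left(-21,29 \right)} \right)} + 9203212} = \frac{1}{-2207 + 9203212} = \frac{1}{9201005}$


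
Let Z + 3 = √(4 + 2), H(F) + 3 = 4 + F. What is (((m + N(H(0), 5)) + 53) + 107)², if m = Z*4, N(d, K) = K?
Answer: 23505 + 1224*√6 ≈ 26503.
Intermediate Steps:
H(F) = 1 + F (H(F) = -3 + (4 + F) = 1 + F)
Z = -3 + √6 (Z = -3 + √(4 + 2) = -3 + √6 ≈ -0.55051)
m = -12 + 4*√6 (m = (-3 + √6)*4 = -12 + 4*√6 ≈ -2.2020)
(((m + N(H(0), 5)) + 53) + 107)² = ((((-12 + 4*√6) + 5) + 53) + 107)² = (((-7 + 4*√6) + 53) + 107)² = ((46 + 4*√6) + 107)² = (153 + 4*√6)²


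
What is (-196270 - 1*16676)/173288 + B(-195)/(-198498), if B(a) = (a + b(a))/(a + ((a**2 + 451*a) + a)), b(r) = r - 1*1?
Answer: -132910707702443/108158077552590 ≈ -1.2289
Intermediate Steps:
b(r) = -1 + r (b(r) = r - 1 = -1 + r)
B(a) = (-1 + 2*a)/(a**2 + 453*a) (B(a) = (a + (-1 + a))/(a + ((a**2 + 451*a) + a)) = (-1 + 2*a)/(a + (a**2 + 452*a)) = (-1 + 2*a)/(a**2 + 453*a))
(-196270 - 1*16676)/173288 + B(-195)/(-198498) = (-196270 - 1*16676)/173288 + ((-1 + 2*(-195))/((-195)*(453 - 195)))/(-198498) = (-196270 - 16676)*(1/173288) - 1/195*(-1 - 390)/258*(-1/198498) = -212946*1/173288 - 1/195*1/258*(-391)*(-1/198498) = -106473/86644 + (391/50310)*(-1/198498) = -106473/86644 - 391/9986434380 = -132910707702443/108158077552590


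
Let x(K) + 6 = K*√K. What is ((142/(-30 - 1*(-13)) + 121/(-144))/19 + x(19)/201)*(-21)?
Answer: 11206013/1038768 - 133*√19/67 ≈ 2.1351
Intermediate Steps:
x(K) = -6 + K^(3/2) (x(K) = -6 + K*√K = -6 + K^(3/2))
((142/(-30 - 1*(-13)) + 121/(-144))/19 + x(19)/201)*(-21) = ((142/(-30 - 1*(-13)) + 121/(-144))/19 + (-6 + 19^(3/2))/201)*(-21) = ((142/(-30 + 13) + 121*(-1/144))*(1/19) + (-6 + 19*√19)*(1/201))*(-21) = ((142/(-17) - 121/144)*(1/19) + (-2/67 + 19*√19/201))*(-21) = ((142*(-1/17) - 121/144)*(1/19) + (-2/67 + 19*√19/201))*(-21) = ((-142/17 - 121/144)*(1/19) + (-2/67 + 19*√19/201))*(-21) = (-22505/2448*1/19 + (-2/67 + 19*√19/201))*(-21) = (-22505/46512 + (-2/67 + 19*√19/201))*(-21) = (-1600859/3116304 + 19*√19/201)*(-21) = 11206013/1038768 - 133*√19/67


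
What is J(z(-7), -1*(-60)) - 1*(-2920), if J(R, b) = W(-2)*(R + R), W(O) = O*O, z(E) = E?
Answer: 2864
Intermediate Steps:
W(O) = O²
J(R, b) = 8*R (J(R, b) = (-2)²*(R + R) = 4*(2*R) = 8*R)
J(z(-7), -1*(-60)) - 1*(-2920) = 8*(-7) - 1*(-2920) = -56 + 2920 = 2864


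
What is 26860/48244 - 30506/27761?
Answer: -181517751/334825421 ≈ -0.54213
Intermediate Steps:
26860/48244 - 30506/27761 = 26860*(1/48244) - 30506*1/27761 = 6715/12061 - 30506/27761 = -181517751/334825421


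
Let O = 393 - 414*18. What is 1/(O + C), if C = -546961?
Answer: -1/554020 ≈ -1.8050e-6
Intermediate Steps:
O = -7059 (O = 393 - 7452 = -7059)
1/(O + C) = 1/(-7059 - 546961) = 1/(-554020) = -1/554020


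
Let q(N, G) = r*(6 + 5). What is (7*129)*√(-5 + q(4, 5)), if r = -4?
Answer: 6321*I ≈ 6321.0*I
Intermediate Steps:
q(N, G) = -44 (q(N, G) = -4*(6 + 5) = -4*11 = -44)
(7*129)*√(-5 + q(4, 5)) = (7*129)*√(-5 - 44) = 903*√(-49) = 903*(7*I) = 6321*I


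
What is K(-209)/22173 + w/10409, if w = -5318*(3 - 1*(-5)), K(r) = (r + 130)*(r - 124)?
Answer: -223166183/76932919 ≈ -2.9008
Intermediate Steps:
K(r) = (-124 + r)*(130 + r) (K(r) = (130 + r)*(-124 + r) = (-124 + r)*(130 + r))
w = -42544 (w = -5318*(3 + 5) = -5318*8 = -42544)
K(-209)/22173 + w/10409 = (-16120 + (-209)**2 + 6*(-209))/22173 - 42544/10409 = (-16120 + 43681 - 1254)*(1/22173) - 42544*1/10409 = 26307*(1/22173) - 42544/10409 = 8769/7391 - 42544/10409 = -223166183/76932919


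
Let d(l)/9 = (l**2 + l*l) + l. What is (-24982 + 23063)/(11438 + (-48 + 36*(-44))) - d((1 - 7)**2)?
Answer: -231933431/9806 ≈ -23652.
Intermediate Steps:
d(l) = 9*l + 18*l**2 (d(l) = 9*((l**2 + l*l) + l) = 9*((l**2 + l**2) + l) = 9*(2*l**2 + l) = 9*(l + 2*l**2) = 9*l + 18*l**2)
(-24982 + 23063)/(11438 + (-48 + 36*(-44))) - d((1 - 7)**2) = (-24982 + 23063)/(11438 + (-48 + 36*(-44))) - 9*(1 - 7)**2*(1 + 2*(1 - 7)**2) = -1919/(11438 + (-48 - 1584)) - 9*(-6)**2*(1 + 2*(-6)**2) = -1919/(11438 - 1632) - 9*36*(1 + 2*36) = -1919/9806 - 9*36*(1 + 72) = -1919*1/9806 - 9*36*73 = -1919/9806 - 1*23652 = -1919/9806 - 23652 = -231933431/9806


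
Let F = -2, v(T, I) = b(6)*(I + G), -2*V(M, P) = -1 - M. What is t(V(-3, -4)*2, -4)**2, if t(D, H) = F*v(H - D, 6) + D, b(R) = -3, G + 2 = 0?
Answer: 484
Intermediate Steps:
G = -2 (G = -2 + 0 = -2)
V(M, P) = 1/2 + M/2 (V(M, P) = -(-1 - M)/2 = 1/2 + M/2)
v(T, I) = 6 - 3*I (v(T, I) = -3*(I - 2) = -3*(-2 + I) = 6 - 3*I)
t(D, H) = 24 + D (t(D, H) = -2*(6 - 3*6) + D = -2*(6 - 18) + D = -2*(-12) + D = 24 + D)
t(V(-3, -4)*2, -4)**2 = (24 + (1/2 + (1/2)*(-3))*2)**2 = (24 + (1/2 - 3/2)*2)**2 = (24 - 1*2)**2 = (24 - 2)**2 = 22**2 = 484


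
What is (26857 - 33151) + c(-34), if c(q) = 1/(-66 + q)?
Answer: -629401/100 ≈ -6294.0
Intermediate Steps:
(26857 - 33151) + c(-34) = (26857 - 33151) + 1/(-66 - 34) = -6294 + 1/(-100) = -6294 - 1/100 = -629401/100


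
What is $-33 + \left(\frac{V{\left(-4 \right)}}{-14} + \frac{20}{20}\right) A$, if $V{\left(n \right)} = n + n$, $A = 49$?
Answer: $44$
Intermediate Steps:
$V{\left(n \right)} = 2 n$
$-33 + \left(\frac{V{\left(-4 \right)}}{-14} + \frac{20}{20}\right) A = -33 + \left(\frac{2 \left(-4\right)}{-14} + \frac{20}{20}\right) 49 = -33 + \left(\left(-8\right) \left(- \frac{1}{14}\right) + 20 \cdot \frac{1}{20}\right) 49 = -33 + \left(\frac{4}{7} + 1\right) 49 = -33 + \frac{11}{7} \cdot 49 = -33 + 77 = 44$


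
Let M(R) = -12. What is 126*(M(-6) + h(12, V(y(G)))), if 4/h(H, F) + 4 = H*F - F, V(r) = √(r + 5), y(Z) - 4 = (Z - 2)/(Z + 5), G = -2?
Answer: -4129272/2735 + 5544*√69/2735 ≈ -1493.0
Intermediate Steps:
y(Z) = 4 + (-2 + Z)/(5 + Z) (y(Z) = 4 + (Z - 2)/(Z + 5) = 4 + (-2 + Z)/(5 + Z))
V(r) = √(5 + r)
h(H, F) = 4/(-4 - F + F*H) (h(H, F) = 4/(-4 + (H*F - F)) = 4/(-4 + (F*H - F)) = 4/(-4 + (-F + F*H)) = 4/(-4 - F + F*H))
126*(M(-6) + h(12, V(y(G)))) = 126*(-12 + 4/(-4 - √(5 + (18 + 5*(-2))/(5 - 2)) + √(5 + (18 + 5*(-2))/(5 - 2))*12)) = 126*(-12 + 4/(-4 - √(5 + (18 - 10)/3) + √(5 + (18 - 10)/3)*12)) = 126*(-12 + 4/(-4 - √(5 + (⅓)*8) + √(5 + (⅓)*8)*12)) = 126*(-12 + 4/(-4 - √(5 + 8/3) + √(5 + 8/3)*12)) = 126*(-12 + 4/(-4 - √(23/3) + √(23/3)*12)) = 126*(-12 + 4/(-4 - √69/3 + (√69/3)*12)) = 126*(-12 + 4/(-4 - √69/3 + 4*√69)) = 126*(-12 + 4/(-4 + 11*√69/3)) = -1512 + 504/(-4 + 11*√69/3)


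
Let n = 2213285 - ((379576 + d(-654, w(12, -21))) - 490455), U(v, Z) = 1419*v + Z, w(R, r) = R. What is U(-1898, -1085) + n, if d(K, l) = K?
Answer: -369529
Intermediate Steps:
U(v, Z) = Z + 1419*v
n = 2324818 (n = 2213285 - ((379576 - 654) - 490455) = 2213285 - (378922 - 490455) = 2213285 - 1*(-111533) = 2213285 + 111533 = 2324818)
U(-1898, -1085) + n = (-1085 + 1419*(-1898)) + 2324818 = (-1085 - 2693262) + 2324818 = -2694347 + 2324818 = -369529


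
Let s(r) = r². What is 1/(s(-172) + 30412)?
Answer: 1/59996 ≈ 1.6668e-5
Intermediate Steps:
1/(s(-172) + 30412) = 1/((-172)² + 30412) = 1/(29584 + 30412) = 1/59996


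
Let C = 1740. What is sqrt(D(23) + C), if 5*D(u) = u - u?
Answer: 2*sqrt(435) ≈ 41.713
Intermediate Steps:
D(u) = 0 (D(u) = (u - u)/5 = (1/5)*0 = 0)
sqrt(D(23) + C) = sqrt(0 + 1740) = sqrt(1740) = 2*sqrt(435)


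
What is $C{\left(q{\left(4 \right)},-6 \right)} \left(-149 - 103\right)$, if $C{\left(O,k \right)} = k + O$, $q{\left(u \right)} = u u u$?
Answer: $-14616$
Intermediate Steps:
$q{\left(u \right)} = u^{3}$ ($q{\left(u \right)} = u^{2} u = u^{3}$)
$C{\left(O,k \right)} = O + k$
$C{\left(q{\left(4 \right)},-6 \right)} \left(-149 - 103\right) = \left(4^{3} - 6\right) \left(-149 - 103\right) = \left(64 - 6\right) \left(-252\right) = 58 \left(-252\right) = -14616$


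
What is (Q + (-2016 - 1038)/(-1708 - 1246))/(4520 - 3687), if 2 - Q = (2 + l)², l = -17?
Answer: -327844/1230341 ≈ -0.26647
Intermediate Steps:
Q = -223 (Q = 2 - (2 - 17)² = 2 - 1*(-15)² = 2 - 1*225 = 2 - 225 = -223)
(Q + (-2016 - 1038)/(-1708 - 1246))/(4520 - 3687) = (-223 + (-2016 - 1038)/(-1708 - 1246))/(4520 - 3687) = (-223 - 3054/(-2954))/833 = (-223 - 3054*(-1/2954))*(1/833) = (-223 + 1527/1477)*(1/833) = -327844/1477*1/833 = -327844/1230341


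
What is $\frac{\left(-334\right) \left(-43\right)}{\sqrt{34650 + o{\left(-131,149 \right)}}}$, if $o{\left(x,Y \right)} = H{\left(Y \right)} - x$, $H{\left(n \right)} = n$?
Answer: $\frac{7181 \sqrt{34930}}{17465} \approx 76.845$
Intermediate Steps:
$o{\left(x,Y \right)} = Y - x$
$\frac{\left(-334\right) \left(-43\right)}{\sqrt{34650 + o{\left(-131,149 \right)}}} = \frac{\left(-334\right) \left(-43\right)}{\sqrt{34650 + \left(149 - -131\right)}} = \frac{14362}{\sqrt{34650 + \left(149 + 131\right)}} = \frac{14362}{\sqrt{34650 + 280}} = \frac{14362}{\sqrt{34930}} = 14362 \frac{\sqrt{34930}}{34930} = \frac{7181 \sqrt{34930}}{17465}$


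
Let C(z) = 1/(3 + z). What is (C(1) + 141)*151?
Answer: 85315/4 ≈ 21329.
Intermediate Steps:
(C(1) + 141)*151 = (1/(3 + 1) + 141)*151 = (1/4 + 141)*151 = (565/4)*151 = 85315/4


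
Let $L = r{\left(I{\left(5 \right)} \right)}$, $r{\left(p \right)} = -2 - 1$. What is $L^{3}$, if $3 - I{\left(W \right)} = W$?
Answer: $-27$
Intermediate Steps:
$I{\left(W \right)} = 3 - W$
$r{\left(p \right)} = -3$
$L = -3$
$L^{3} = \left(-3\right)^{3} = -27$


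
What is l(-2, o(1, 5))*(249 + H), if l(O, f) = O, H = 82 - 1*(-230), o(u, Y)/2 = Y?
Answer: -1122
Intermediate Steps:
o(u, Y) = 2*Y
H = 312 (H = 82 + 230 = 312)
l(-2, o(1, 5))*(249 + H) = -2*(249 + 312) = -2*561 = -1122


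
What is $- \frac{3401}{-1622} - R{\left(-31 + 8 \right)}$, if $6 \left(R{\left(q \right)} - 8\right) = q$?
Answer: $- \frac{5036}{2433} \approx -2.0699$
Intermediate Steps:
$R{\left(q \right)} = 8 + \frac{q}{6}$
$- \frac{3401}{-1622} - R{\left(-31 + 8 \right)} = - \frac{3401}{-1622} - \left(8 + \frac{-31 + 8}{6}\right) = \left(-3401\right) \left(- \frac{1}{1622}\right) - \left(8 + \frac{1}{6} \left(-23\right)\right) = \frac{3401}{1622} - \left(8 - \frac{23}{6}\right) = \frac{3401}{1622} - \frac{25}{6} = - \frac{5036}{2433}$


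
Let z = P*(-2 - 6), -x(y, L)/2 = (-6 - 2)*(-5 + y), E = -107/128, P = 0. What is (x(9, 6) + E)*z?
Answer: 0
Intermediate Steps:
E = -107/128 (E = -107*1/128 = -107/128 ≈ -0.83594)
x(y, L) = -80 + 16*y (x(y, L) = -2*(-6 - 2)*(-5 + y) = -(-16)*(-5 + y) = -2*(40 - 8*y) = -80 + 16*y)
z = 0 (z = 0*(-2 - 6) = 0*(-8) = 0)
(x(9, 6) + E)*z = ((-80 + 16*9) - 107/128)*0 = ((-80 + 144) - 107/128)*0 = (64 - 107/128)*0 = (8085/128)*0 = 0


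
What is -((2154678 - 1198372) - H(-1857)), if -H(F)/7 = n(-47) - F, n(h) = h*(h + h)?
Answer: -1000231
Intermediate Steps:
n(h) = 2*h² (n(h) = h*(2*h) = 2*h²)
H(F) = -30926 + 7*F (H(F) = -7*(2*(-47)² - F) = -7*(2*2209 - F) = -7*(4418 - F) = -30926 + 7*F)
-((2154678 - 1198372) - H(-1857)) = -((2154678 - 1198372) - (-30926 + 7*(-1857))) = -(956306 - (-30926 - 12999)) = -(956306 - 1*(-43925)) = -(956306 + 43925) = -1*1000231 = -1000231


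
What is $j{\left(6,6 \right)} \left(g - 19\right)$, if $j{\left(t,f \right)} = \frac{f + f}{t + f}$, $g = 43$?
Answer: $24$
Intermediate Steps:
$j{\left(t,f \right)} = \frac{2 f}{f + t}$
$j{\left(6,6 \right)} \left(g - 19\right) = 2 \cdot 6 \frac{1}{6 + 6} \left(43 - 19\right) = 2 \cdot 6 \cdot \frac{1}{12} \cdot 24 = 1 \cdot 24 = 24$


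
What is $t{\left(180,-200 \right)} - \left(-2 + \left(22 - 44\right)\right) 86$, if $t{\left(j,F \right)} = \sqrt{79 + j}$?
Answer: $2064 + \sqrt{259} \approx 2080.1$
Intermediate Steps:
$t{\left(180,-200 \right)} - \left(-2 + \left(22 - 44\right)\right) 86 = \sqrt{79 + 180} - \left(-2 + \left(22 - 44\right)\right) 86 = \sqrt{259} - \left(-2 - 22\right) 86 = \sqrt{259} - \left(-24\right) 86 = \sqrt{259} - -2064 = \sqrt{259} + 2064 = 2064 + \sqrt{259}$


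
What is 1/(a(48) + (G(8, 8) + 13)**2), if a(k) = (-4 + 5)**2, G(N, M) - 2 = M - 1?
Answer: 1/485 ≈ 0.0020619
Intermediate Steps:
G(N, M) = 1 + M (G(N, M) = 2 + (M - 1) = 2 + (-1 + M) = 1 + M)
a(k) = 1 (a(k) = 1**2 = 1)
1/(a(48) + (G(8, 8) + 13)**2) = 1/(1 + ((1 + 8) + 13)**2) = 1/(1 + (9 + 13)**2) = 1/(1 + 22**2) = 1/(1 + 484) = 1/485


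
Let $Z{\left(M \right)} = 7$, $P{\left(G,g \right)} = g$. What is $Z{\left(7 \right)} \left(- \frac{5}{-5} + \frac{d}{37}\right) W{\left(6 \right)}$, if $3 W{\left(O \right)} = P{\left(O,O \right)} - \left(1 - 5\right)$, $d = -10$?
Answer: $\frac{630}{37} \approx 17.027$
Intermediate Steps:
$W{\left(O \right)} = \frac{4}{3} + \frac{O}{3}$ ($W{\left(O \right)} = \frac{O - \left(1 - 5\right)}{3} = \frac{O - -4}{3} = \frac{O + 4}{3} = \frac{4 + O}{3} = \frac{4}{3} + \frac{O}{3}$)
$Z{\left(7 \right)} \left(- \frac{5}{-5} + \frac{d}{37}\right) W{\left(6 \right)} = 7 \left(- \frac{5}{-5} - \frac{10}{37}\right) \left(\frac{4}{3} + \frac{1}{3} \cdot 6\right) = 7 \left(\left(-5\right) \left(- \frac{1}{5}\right) - \frac{10}{37}\right) \left(\frac{4}{3} + 2\right) = 7 \left(1 - \frac{10}{37}\right) \frac{10}{3} = 7 \cdot \frac{27}{37} \cdot \frac{10}{3} = \frac{189}{37} \cdot \frac{10}{3} = \frac{630}{37}$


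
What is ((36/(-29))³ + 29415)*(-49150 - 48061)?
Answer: -69734872632369/24389 ≈ -2.8593e+9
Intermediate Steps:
((36/(-29))³ + 29415)*(-49150 - 48061) = ((36*(-1/29))³ + 29415)*(-97211) = ((-36/29)³ + 29415)*(-97211) = (-46656/24389 + 29415)*(-97211) = (717355779/24389)*(-97211) = -69734872632369/24389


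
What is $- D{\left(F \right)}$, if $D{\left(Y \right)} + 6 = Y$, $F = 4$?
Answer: $2$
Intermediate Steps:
$D{\left(Y \right)} = -6 + Y$
$- D{\left(F \right)} = - (-6 + 4) = \left(-1\right) \left(-2\right) = 2$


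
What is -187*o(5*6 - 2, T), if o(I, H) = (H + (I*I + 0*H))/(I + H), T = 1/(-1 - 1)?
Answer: -26639/5 ≈ -5327.8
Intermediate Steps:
T = -½ (T = 1/(-2) = -½ ≈ -0.50000)
o(I, H) = (H + I²)/(H + I) (o(I, H) = (H + (I² + 0))/(H + I) = (H + I²)/(H + I))
-187*o(5*6 - 2, T) = -187*(-½ + (5*6 - 2)²)/(-½ + (5*6 - 2)) = -187*(-½ + (30 - 2)²)/(-½ + (30 - 2)) = -187*(-½ + 28²)/(-½ + 28) = -187*(-½ + 784)/55/2 = -34*1567/(5*2) = -187*1567/55 = -26639/5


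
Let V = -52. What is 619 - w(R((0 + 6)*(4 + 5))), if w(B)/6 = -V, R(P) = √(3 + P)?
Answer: 307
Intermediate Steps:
w(B) = 312 (w(B) = 6*(-1*(-52)) = 6*52 = 312)
619 - w(R((0 + 6)*(4 + 5))) = 619 - 1*312 = 619 - 312 = 307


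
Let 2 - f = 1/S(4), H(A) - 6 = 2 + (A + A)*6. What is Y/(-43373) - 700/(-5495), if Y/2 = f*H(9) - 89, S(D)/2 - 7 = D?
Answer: 9066350/74905171 ≈ 0.12104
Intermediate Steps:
S(D) = 14 + 2*D
H(A) = 8 + 12*A (H(A) = 6 + (2 + (A + A)*6) = 6 + (2 + (2*A)*6) = 6 + (2 + 12*A) = 8 + 12*A)
f = 43/22 (f = 2 - 1/(14 + 2*4) = 2 - 1/(14 + 8) = 2 - 1/22 = 43/22 ≈ 1.9545)
Y = 3030/11 (Y = 2*(43*(8 + 12*9)/22 - 89) = 2*(43*(8 + 108)/22 - 89) = 2*((43/22)*116 - 89) = 2*(2494/11 - 89) = 2*(1515/11) = 3030/11 ≈ 275.45)
Y/(-43373) - 700/(-5495) = (3030/11)/(-43373) - 700/(-5495) = (3030/11)*(-1/43373) - 700*(-1/5495) = -3030/477103 + 20/157 = 9066350/74905171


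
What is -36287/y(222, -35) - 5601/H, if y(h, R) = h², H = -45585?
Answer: -153122579/249623460 ≈ -0.61341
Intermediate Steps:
-36287/y(222, -35) - 5601/H = -36287/(222²) - 5601/(-45585) = -36287/49284 - 5601*(-1/45585) = -36287*1/49284 + 1867/15195 = -36287/49284 + 1867/15195 = -153122579/249623460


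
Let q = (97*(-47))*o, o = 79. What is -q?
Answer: 360161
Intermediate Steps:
q = -360161 (q = (97*(-47))*79 = -4559*79 = -360161)
-q = -1*(-360161) = 360161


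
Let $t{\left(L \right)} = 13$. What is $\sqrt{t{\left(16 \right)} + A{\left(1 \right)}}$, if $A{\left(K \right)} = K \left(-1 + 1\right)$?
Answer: $\sqrt{13} \approx 3.6056$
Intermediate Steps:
$A{\left(K \right)} = 0$ ($A{\left(K \right)} = K 0 = 0$)
$\sqrt{t{\left(16 \right)} + A{\left(1 \right)}} = \sqrt{13 + 0} = \sqrt{13}$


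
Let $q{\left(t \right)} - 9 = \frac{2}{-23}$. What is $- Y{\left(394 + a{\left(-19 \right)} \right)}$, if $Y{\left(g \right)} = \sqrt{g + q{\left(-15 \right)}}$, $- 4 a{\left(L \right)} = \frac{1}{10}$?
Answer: $- \frac{\sqrt{85251110}}{460} \approx -20.072$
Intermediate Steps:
$a{\left(L \right)} = - \frac{1}{40}$ ($a{\left(L \right)} = - \frac{1}{4 \cdot 10} = \left(- \frac{1}{4}\right) \frac{1}{10} = - \frac{1}{40}$)
$q{\left(t \right)} = \frac{205}{23}$ ($q{\left(t \right)} = 9 + \frac{2}{-23} = 9 + 2 \left(- \frac{1}{23}\right) = 9 - \frac{2}{23} = \frac{205}{23}$)
$Y{\left(g \right)} = \sqrt{\frac{205}{23} + g}$ ($Y{\left(g \right)} = \sqrt{g + \frac{205}{23}} = \sqrt{\frac{205}{23} + g}$)
$- Y{\left(394 + a{\left(-19 \right)} \right)} = - \frac{\sqrt{4715 + 529 \left(394 - \frac{1}{40}\right)}}{23} = - \frac{\sqrt{4715 + 529 \cdot \frac{15759}{40}}}{23} = - \frac{\sqrt{4715 + \frac{8336511}{40}}}{23} = - \frac{\sqrt{\frac{8525111}{40}}}{23} = - \frac{\frac{1}{20} \sqrt{85251110}}{23} = - \frac{\sqrt{85251110}}{460}$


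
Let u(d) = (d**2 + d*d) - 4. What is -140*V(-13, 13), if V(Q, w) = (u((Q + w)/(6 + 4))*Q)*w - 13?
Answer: -92820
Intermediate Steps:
u(d) = -4 + 2*d**2 (u(d) = (d**2 + d**2) - 4 = 2*d**2 - 4 = -4 + 2*d**2)
V(Q, w) = -13 + Q*w*(-4 + 2*(Q/10 + w/10)**2) (V(Q, w) = ((-4 + 2*((Q + w)/(6 + 4))**2)*Q)*w - 13 = ((-4 + 2*((Q + w)/10)**2)*Q)*w - 13 = ((-4 + 2*((Q + w)*(1/10))**2)*Q)*w - 13 = ((-4 + 2*(Q/10 + w/10)**2)*Q)*w - 13 = (Q*(-4 + 2*(Q/10 + w/10)**2))*w - 13 = Q*w*(-4 + 2*(Q/10 + w/10)**2) - 13 = -13 + Q*w*(-4 + 2*(Q/10 + w/10)**2))
-140*V(-13, 13) = -140*(-13 + (1/50)*(-13)*13*(-200 + (-13 + 13)**2)) = -140*(-13 + (1/50)*(-13)*13*(-200 + 0**2)) = -140*(-13 + (1/50)*(-13)*13*(-200 + 0)) = -140*(-13 + (1/50)*(-13)*13*(-200)) = -140*(-13 + 676) = -140*663 = -92820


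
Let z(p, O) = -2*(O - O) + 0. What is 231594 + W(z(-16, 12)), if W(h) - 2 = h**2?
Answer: 231596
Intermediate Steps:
z(p, O) = 0 (z(p, O) = -2*0 + 0 = 0 + 0 = 0)
W(h) = 2 + h**2
231594 + W(z(-16, 12)) = 231594 + (2 + 0**2) = 231594 + (2 + 0) = 231594 + 2 = 231596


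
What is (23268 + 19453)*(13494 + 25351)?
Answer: 1659497245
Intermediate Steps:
(23268 + 19453)*(13494 + 25351) = 42721*38845 = 1659497245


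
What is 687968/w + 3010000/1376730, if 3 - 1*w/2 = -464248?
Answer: 187096860232/63914827923 ≈ 2.9273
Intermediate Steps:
w = 928502 (w = 6 - 2*(-464248) = 6 + 928496 = 928502)
687968/w + 3010000/1376730 = 687968/928502 + 3010000/1376730 = 687968*(1/928502) + 3010000*(1/1376730) = 343984/464251 + 301000/137673 = 187096860232/63914827923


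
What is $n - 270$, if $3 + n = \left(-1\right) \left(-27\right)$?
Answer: $-246$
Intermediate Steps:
$n = 24$ ($n = -3 - -27 = -3 + 27 = 24$)
$n - 270 = 24 - 270 = -246$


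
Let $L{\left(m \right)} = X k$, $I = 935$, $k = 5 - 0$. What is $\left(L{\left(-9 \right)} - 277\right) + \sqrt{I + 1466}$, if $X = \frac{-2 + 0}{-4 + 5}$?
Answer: $-238$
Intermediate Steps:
$k = 5$ ($k = 5 + 0 = 5$)
$X = -2$ ($X = - \frac{2}{1} = \left(-2\right) 1 = -2$)
$L{\left(m \right)} = -10$ ($L{\left(m \right)} = \left(-2\right) 5 = -10$)
$\left(L{\left(-9 \right)} - 277\right) + \sqrt{I + 1466} = \left(-10 - 277\right) + \sqrt{935 + 1466} = -287 + \sqrt{2401} = -287 + 49 = -238$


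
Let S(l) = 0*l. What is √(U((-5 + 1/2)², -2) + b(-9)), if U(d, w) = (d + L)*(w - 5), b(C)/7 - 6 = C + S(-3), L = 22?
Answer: I*√1267/2 ≈ 17.797*I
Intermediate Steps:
S(l) = 0
b(C) = 42 + 7*C (b(C) = 42 + 7*(C + 0) = 42 + 7*C)
U(d, w) = (-5 + w)*(22 + d) (U(d, w) = (d + 22)*(w - 5) = (22 + d)*(-5 + w) = (-5 + w)*(22 + d))
√(U((-5 + 1/2)², -2) + b(-9)) = √((-110 - 5*(-5 + 1/2)² + 22*(-2) + (-5 + 1/2)²*(-2)) + (42 + 7*(-9))) = √((-110 - 5*(-5 + ½)² - 44 + (-5 + ½)²*(-2)) + (42 - 63)) = √((-110 - 5*(-9/2)² - 44 + (-9/2)²*(-2)) - 21) = √((-110 - 5*81/4 - 44 + (81/4)*(-2)) - 21) = √((-110 - 405/4 - 44 - 81/2) - 21) = √(-1183/4 - 21) = √(-1267/4) = I*√1267/2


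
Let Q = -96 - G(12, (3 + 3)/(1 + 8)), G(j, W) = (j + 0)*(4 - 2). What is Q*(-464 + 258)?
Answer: 24720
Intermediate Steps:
G(j, W) = 2*j (G(j, W) = j*2 = 2*j)
Q = -120 (Q = -96 - 2*12 = -96 - 1*24 = -96 - 24 = -120)
Q*(-464 + 258) = -120*(-464 + 258) = -120*(-206) = 24720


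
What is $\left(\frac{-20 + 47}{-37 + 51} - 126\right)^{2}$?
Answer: $\frac{3017169}{196} \approx 15394.0$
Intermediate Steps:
$\left(\frac{-20 + 47}{-37 + 51} - 126\right)^{2} = \left(\frac{27}{14} - 126\right)^{2} = \left(- \frac{1737}{14}\right)^{2} = \frac{3017169}{196}$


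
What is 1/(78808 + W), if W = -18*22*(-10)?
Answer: 1/82768 ≈ 1.2082e-5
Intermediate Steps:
W = 3960 (W = -396*(-10) = 3960)
1/(78808 + W) = 1/(78808 + 3960) = 1/82768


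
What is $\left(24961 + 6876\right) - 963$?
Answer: $30874$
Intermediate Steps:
$\left(24961 + 6876\right) - 963 = 31837 - 963 = 30874$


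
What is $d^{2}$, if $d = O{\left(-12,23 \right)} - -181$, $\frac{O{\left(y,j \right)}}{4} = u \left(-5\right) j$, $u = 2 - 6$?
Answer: $4084441$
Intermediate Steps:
$u = -4$ ($u = 2 - 6 = -4$)
$O{\left(y,j \right)} = 80 j$ ($O{\left(y,j \right)} = 4 \left(-4\right) \left(-5\right) j = 4 \cdot 20 j = 80 j$)
$d = 2021$ ($d = 80 \cdot 23 - -181 = 1840 + 181 = 2021$)
$d^{2} = 2021^{2} = 4084441$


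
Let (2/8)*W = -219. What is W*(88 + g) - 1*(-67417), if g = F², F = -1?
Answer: -10547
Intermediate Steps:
g = 1 (g = (-1)² = 1)
W = -876 (W = 4*(-219) = -876)
W*(88 + g) - 1*(-67417) = -876*(88 + 1) - 1*(-67417) = -876*89 + 67417 = -77964 + 67417 = -10547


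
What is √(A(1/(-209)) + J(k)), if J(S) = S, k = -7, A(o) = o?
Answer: 2*I*√76494/209 ≈ 2.6467*I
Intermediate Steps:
√(A(1/(-209)) + J(k)) = √(1/(-209) - 7) = √(-1/209 - 7) = √(-1464/209) = 2*I*√76494/209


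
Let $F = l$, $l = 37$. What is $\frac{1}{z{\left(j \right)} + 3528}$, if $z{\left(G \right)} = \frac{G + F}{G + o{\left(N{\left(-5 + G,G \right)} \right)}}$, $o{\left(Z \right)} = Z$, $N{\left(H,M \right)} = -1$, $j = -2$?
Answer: $\frac{3}{10549} \approx 0.00028439$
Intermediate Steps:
$F = 37$
$z{\left(G \right)} = \frac{37 + G}{-1 + G}$ ($z{\left(G \right)} = \frac{G + 37}{G - 1} = \frac{37 + G}{-1 + G}$)
$\frac{1}{z{\left(j \right)} + 3528} = \frac{1}{\frac{37 - 2}{-1 - 2} + 3528} = \frac{1}{\frac{1}{-3} \cdot 35 + 3528} = \frac{1}{\left(- \frac{1}{3}\right) 35 + 3528} = \frac{1}{- \frac{35}{3} + 3528} = \frac{1}{\frac{10549}{3}} = \frac{3}{10549}$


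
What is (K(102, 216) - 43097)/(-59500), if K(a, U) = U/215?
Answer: 9265639/12792500 ≈ 0.72430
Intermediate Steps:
K(a, U) = U/215 (K(a, U) = U*(1/215) = U/215)
(K(102, 216) - 43097)/(-59500) = ((1/215)*216 - 43097)/(-59500) = (216/215 - 43097)*(-1/59500) = -9265639/215*(-1/59500) = 9265639/12792500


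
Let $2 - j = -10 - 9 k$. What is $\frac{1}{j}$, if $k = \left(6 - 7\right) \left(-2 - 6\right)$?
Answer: $\frac{1}{84} \approx 0.011905$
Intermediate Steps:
$k = 8$ ($k = \left(-1\right) \left(-8\right) = 8$)
$j = 84$ ($j = 2 - \left(-10 - 72\right) = 2 - -82 = 2 + 82 = 84$)
$\frac{1}{j} = \frac{1}{84}$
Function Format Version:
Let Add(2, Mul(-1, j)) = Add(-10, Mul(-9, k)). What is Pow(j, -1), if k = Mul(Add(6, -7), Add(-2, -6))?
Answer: Rational(1, 84) ≈ 0.011905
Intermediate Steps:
k = 8 (k = Mul(-1, -8) = 8)
j = 84 (j = Add(2, Mul(-1, Add(-10, Mul(-9, 8)))) = Add(2, Mul(-1, Add(-10, -72))) = Add(2, Mul(-1, -82)) = Add(2, 82) = 84)
Pow(j, -1) = Pow(84, -1) = Rational(1, 84)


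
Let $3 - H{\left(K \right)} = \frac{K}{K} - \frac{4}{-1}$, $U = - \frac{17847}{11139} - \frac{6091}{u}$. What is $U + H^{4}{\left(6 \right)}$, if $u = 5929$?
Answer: $\frac{294342528}{22014377} \approx 13.37$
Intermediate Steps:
$U = - \frac{57887504}{22014377}$ ($U = - \frac{17847}{11139} - \frac{6091}{5929} = \left(-17847\right) \frac{1}{11139} - \frac{6091}{5929} = - \frac{5949}{3713} - \frac{6091}{5929} = - \frac{57887504}{22014377} \approx -2.6295$)
$H{\left(K \right)} = -2$ ($H{\left(K \right)} = 3 - \left(\frac{K}{K} - \frac{4}{-1}\right) = 3 - \left(1 - -4\right) = 3 - \left(1 + 4\right) = 3 - 5 = -2$)
$U + H^{4}{\left(6 \right)} = - \frac{57887504}{22014377} + \left(-2\right)^{4} = - \frac{57887504}{22014377} + 16 = \frac{294342528}{22014377}$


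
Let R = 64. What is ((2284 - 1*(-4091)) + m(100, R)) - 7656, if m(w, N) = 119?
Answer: -1162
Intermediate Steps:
((2284 - 1*(-4091)) + m(100, R)) - 7656 = ((2284 - 1*(-4091)) + 119) - 7656 = ((2284 + 4091) + 119) - 7656 = (6375 + 119) - 7656 = 6494 - 7656 = -1162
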